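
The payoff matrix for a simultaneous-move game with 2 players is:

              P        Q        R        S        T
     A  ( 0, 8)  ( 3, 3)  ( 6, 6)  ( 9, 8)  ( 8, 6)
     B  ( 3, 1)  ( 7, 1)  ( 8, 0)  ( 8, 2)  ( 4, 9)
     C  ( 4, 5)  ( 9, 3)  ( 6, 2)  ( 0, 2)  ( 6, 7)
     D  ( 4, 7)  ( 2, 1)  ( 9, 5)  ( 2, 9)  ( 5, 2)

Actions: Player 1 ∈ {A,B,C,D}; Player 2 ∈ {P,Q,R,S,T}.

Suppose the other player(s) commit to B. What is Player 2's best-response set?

BR_2 = {T}

u_2(P vs B) = 1
u_2(Q vs B) = 1
u_2(R vs B) = 0
u_2(S vs B) = 2
u_2(T vs B) = 9
max payoff 9 at {T}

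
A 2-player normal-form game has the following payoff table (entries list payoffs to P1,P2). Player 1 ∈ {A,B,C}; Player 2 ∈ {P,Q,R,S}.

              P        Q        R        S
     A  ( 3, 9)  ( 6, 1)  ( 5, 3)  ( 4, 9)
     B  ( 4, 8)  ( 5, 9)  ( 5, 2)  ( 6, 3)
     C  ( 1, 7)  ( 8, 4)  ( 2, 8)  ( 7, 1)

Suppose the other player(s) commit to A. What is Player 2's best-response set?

u_2(P vs A) = 9
u_2(Q vs A) = 1
u_2(R vs A) = 3
u_2(S vs A) = 9
max payoff 9 at {P,S}

P2 best: {P,S}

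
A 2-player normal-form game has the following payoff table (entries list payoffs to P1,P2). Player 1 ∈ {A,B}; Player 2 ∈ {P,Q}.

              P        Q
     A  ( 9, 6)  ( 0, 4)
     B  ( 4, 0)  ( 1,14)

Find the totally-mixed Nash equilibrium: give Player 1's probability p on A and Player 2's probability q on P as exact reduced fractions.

p=7/8, q=1/6

P1 indiff ⇒ q·9+(1-q)·0 = q·4+(1-q)·1 ⇒ q(5) = (1-q)(1) ⇒ q = 1/6
P2 indiff ⇒ p·6+(1-p)·0 = p·4+(1-p)·14 ⇒ p(2) = (1-p)(14) ⇒ p = 7/8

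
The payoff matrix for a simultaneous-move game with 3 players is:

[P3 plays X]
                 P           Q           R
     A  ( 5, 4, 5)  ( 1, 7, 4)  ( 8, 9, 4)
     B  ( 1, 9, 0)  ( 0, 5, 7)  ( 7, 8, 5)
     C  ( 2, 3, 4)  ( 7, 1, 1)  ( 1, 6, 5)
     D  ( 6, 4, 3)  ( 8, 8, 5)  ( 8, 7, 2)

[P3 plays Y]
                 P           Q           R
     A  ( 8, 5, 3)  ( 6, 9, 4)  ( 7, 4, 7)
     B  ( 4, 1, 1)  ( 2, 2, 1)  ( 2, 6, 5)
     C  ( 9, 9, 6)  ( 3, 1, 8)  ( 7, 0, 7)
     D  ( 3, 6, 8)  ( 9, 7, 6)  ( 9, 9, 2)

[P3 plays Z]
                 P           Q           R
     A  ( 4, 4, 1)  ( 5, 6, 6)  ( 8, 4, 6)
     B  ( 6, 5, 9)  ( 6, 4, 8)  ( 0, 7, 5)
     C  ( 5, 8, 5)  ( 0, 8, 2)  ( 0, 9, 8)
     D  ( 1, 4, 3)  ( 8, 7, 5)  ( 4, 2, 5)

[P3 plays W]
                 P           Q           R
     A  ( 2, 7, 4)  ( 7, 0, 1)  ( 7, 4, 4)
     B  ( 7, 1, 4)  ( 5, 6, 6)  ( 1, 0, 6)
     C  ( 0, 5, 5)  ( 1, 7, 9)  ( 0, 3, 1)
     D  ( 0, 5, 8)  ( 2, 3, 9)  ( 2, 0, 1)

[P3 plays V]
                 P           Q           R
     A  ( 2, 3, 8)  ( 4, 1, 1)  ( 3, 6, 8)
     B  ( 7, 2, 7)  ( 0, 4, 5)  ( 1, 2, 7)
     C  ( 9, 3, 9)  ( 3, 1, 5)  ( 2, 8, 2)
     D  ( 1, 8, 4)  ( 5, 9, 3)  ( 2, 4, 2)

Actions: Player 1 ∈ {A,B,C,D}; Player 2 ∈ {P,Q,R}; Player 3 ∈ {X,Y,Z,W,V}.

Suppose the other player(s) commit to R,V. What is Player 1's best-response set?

u_1(A vs R,V) = 3
u_1(B vs R,V) = 1
u_1(C vs R,V) = 2
u_1(D vs R,V) = 2
max payoff 3 at {A}

P1 best: {A}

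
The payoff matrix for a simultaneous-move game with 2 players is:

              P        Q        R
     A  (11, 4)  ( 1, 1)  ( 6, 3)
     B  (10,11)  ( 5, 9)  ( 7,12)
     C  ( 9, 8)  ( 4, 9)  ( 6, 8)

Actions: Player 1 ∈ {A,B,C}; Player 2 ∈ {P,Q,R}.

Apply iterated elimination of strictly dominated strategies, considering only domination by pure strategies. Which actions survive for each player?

IESDS → P1:{A,B} P2:{P,R}

P1 drop C (B beats it: P:10>9 Q:5>4 R:7>6)
P2 drop Q (P beats it: A:4>1 B:11>9)
P1→{A,B} P2→{P,R}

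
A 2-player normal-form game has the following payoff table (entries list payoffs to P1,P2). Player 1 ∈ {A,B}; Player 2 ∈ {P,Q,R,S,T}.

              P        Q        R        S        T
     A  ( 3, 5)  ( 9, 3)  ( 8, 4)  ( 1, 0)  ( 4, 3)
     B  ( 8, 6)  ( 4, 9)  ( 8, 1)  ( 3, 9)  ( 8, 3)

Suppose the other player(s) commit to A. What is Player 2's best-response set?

argmax u_2 = {P}

u_2(P vs A) = 5
u_2(Q vs A) = 3
u_2(R vs A) = 4
u_2(S vs A) = 0
u_2(T vs A) = 3
max payoff 5 at {P}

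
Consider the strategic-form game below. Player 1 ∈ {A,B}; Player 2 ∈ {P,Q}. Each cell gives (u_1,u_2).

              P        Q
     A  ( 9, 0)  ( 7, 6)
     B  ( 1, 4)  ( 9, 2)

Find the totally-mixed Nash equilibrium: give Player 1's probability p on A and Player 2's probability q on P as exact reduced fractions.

P1 indiff ⇒ q·9+(1-q)·7 = q·1+(1-q)·9 ⇒ q(8) = (1-q)(2) ⇒ q = 1/5
P2 indiff ⇒ p·0+(1-p)·4 = p·6+(1-p)·2 ⇒ p(-6) = (1-p)(-2) ⇒ p = 1/4

(p,q) = (1/4, 1/5)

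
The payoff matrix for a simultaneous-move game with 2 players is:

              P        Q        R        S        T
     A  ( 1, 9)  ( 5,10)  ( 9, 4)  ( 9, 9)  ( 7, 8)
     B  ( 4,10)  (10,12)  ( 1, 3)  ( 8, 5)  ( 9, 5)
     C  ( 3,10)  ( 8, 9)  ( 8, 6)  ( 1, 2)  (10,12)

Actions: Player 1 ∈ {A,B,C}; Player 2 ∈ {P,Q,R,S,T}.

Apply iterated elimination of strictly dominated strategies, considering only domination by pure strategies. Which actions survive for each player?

Survivors P1:{B,C} P2:{P,Q,T}

P2 drop R (P beats it: A:9>4 B:10>3 C:10>6)
P2 drop S (Q beats it: A:10>9 B:12>5 C:9>2)
P1 drop A (B beats it: P:4>1 Q:10>5 T:9>7)
P1→{B,C} P2→{P,Q,T}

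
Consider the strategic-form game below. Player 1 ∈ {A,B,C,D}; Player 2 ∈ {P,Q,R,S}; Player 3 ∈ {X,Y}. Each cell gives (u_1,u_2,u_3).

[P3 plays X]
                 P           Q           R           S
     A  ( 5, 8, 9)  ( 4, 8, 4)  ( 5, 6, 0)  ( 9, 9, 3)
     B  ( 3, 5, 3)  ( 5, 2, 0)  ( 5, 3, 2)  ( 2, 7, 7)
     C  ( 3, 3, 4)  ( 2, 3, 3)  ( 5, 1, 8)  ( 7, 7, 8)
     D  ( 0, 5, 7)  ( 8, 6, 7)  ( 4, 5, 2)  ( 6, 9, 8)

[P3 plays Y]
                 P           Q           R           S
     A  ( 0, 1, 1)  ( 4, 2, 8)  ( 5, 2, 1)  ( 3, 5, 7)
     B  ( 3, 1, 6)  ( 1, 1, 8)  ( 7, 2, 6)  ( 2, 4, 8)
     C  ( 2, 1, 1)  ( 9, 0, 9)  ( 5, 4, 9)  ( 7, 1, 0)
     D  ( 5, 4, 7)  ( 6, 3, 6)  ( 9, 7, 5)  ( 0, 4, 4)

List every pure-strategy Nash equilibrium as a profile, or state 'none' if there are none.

Nash profiles: (D,R,Y)

(A,P,X): not NE [P2→S gives 9>8]
(A,P,Y): not NE [P1→D gives 5>0; P2→S gives 5>1; P3→X gives 9>1]
(A,Q,X): not NE [P1→D gives 8>4; P2→S gives 9>8; P3→Y gives 8>4]
(A,Q,Y): not NE [P1→C gives 9>4; P2→S gives 5>2]
(A,R,X): not NE [P2→S gives 9>6; P3→Y gives 1>0]
(A,R,Y): not NE [P1→D gives 9>5; P2→S gives 5>2]
(A,S,X): not NE [P3→Y gives 7>3]
(A,S,Y): not NE [P1→C gives 7>3]
(B,P,X): not NE [P1→A gives 5>3; P2→S gives 7>5; P3→Y gives 6>3]
(B,P,Y): not NE [P1→D gives 5>3; P2→S gives 4>1]
(B,Q,X): not NE [P1→D gives 8>5; P2→S gives 7>2; P3→Y gives 8>0]
(B,Q,Y): not NE [P1→C gives 9>1; P2→S gives 4>1]
(B,R,X): not NE [P2→S gives 7>3; P3→Y gives 6>2]
(B,R,Y): not NE [P1→D gives 9>7; P2→S gives 4>2]
(B,S,X): not NE [P1→A gives 9>2; P3→Y gives 8>7]
(B,S,Y): not NE [P1→C gives 7>2]
(C,P,X): not NE [P1→A gives 5>3; P2→S gives 7>3]
(C,P,Y): not NE [P1→D gives 5>2; P2→R gives 4>1; P3→X gives 4>1]
(C,Q,X): not NE [P1→D gives 8>2; P2→S gives 7>3; P3→Y gives 9>3]
(C,Q,Y): not NE [P2→R gives 4>0]
(C,R,X): not NE [P2→S gives 7>1; P3→Y gives 9>8]
(C,R,Y): not NE [P1→D gives 9>5]
(C,S,X): not NE [P1→A gives 9>7]
(C,S,Y): not NE [P2→R gives 4>1; P3→X gives 8>0]
(D,P,X): not NE [P1→A gives 5>0; P2→S gives 9>5]
(D,P,Y): not NE [P2→R gives 7>4]
(D,Q,X): not NE [P2→S gives 9>6]
(D,Q,Y): not NE [P1→C gives 9>6; P2→R gives 7>3; P3→X gives 7>6]
(D,R,X): not NE [P1→C gives 5>4; P2→S gives 9>5; P3→Y gives 5>2]
(D,R,Y): NE
(D,S,X): not NE [P1→A gives 9>6]
(D,S,Y): not NE [P1→C gives 7>0; P2→R gives 7>4; P3→X gives 8>4]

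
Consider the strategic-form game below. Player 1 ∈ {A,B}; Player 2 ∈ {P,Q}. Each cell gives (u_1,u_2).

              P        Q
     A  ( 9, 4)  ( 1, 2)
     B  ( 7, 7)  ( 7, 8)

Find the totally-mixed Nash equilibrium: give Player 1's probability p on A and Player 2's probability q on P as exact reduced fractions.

(p,q) = (1/3, 3/4)

P1 indiff ⇒ q·9+(1-q)·1 = q·7+(1-q)·7 ⇒ q(2) = (1-q)(6) ⇒ q = 3/4
P2 indiff ⇒ p·4+(1-p)·7 = p·2+(1-p)·8 ⇒ p(2) = (1-p)(1) ⇒ p = 1/3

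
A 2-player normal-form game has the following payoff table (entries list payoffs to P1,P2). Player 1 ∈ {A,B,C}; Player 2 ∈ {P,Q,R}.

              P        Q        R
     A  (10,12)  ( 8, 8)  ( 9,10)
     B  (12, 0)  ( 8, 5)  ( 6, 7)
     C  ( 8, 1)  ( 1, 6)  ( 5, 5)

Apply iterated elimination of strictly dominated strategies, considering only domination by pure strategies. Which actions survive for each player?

P1 drop C (A beats it: P:10>8 Q:8>1 R:9>5)
P2 drop Q (R beats it: A:10>8 B:7>5)
P1→{A,B} P2→{P,R}

IESDS → P1:{A,B} P2:{P,R}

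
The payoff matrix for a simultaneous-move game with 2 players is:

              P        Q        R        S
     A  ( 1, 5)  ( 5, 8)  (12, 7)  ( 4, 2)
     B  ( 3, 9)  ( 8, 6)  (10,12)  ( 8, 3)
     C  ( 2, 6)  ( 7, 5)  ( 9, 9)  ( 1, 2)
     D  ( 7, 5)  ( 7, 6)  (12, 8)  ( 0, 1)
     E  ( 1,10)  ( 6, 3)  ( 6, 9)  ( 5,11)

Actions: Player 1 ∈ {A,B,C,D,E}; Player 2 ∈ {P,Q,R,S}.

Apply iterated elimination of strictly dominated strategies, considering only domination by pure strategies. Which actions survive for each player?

Remaining: P1:{A,B,D} P2:{Q,R}

P1 drop C (B beats it: P:3>2 Q:8>7 R:10>9 S:8>1)
P1 drop E (B beats it: P:3>1 Q:8>6 R:10>6 S:8>5)
P2 drop P (R beats it: A:7>5 B:12>9 D:8>5)
P2 drop S (Q beats it: A:8>2 B:6>3 D:6>1)
P1→{A,B,D} P2→{Q,R}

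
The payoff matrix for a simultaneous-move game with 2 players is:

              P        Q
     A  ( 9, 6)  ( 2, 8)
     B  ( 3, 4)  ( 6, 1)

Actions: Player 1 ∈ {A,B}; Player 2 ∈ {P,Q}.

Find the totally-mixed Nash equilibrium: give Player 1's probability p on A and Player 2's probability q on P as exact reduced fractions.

(p,q) = (3/5, 2/5)

P1 indiff ⇒ q·9+(1-q)·2 = q·3+(1-q)·6 ⇒ q(6) = (1-q)(4) ⇒ q = 2/5
P2 indiff ⇒ p·6+(1-p)·4 = p·8+(1-p)·1 ⇒ p(-2) = (1-p)(-3) ⇒ p = 3/5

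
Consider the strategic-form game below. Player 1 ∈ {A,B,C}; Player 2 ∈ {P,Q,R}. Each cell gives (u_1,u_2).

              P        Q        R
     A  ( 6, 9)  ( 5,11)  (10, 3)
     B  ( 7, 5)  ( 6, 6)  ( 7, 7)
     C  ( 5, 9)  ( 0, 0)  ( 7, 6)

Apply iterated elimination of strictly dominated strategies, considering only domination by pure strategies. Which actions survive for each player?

Remaining: P1:{A,B} P2:{Q,R}

P1 drop C (A beats it: P:6>5 Q:5>0 R:10>7)
P2 drop P (Q beats it: A:11>9 B:6>5)
P1→{A,B} P2→{Q,R}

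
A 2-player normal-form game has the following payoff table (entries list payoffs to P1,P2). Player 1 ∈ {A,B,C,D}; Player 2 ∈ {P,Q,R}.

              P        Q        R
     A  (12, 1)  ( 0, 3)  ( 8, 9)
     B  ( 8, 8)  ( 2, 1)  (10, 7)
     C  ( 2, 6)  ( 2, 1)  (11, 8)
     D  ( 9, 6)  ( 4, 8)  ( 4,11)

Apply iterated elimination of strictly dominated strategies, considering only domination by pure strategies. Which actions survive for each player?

P2 drop Q (R beats it: A:9>3 B:7>1 C:8>1 D:11>8)
P1 drop D (A beats it: P:12>9 R:8>4)
P1→{A,B,C} P2→{P,R}

IESDS → P1:{A,B,C} P2:{P,R}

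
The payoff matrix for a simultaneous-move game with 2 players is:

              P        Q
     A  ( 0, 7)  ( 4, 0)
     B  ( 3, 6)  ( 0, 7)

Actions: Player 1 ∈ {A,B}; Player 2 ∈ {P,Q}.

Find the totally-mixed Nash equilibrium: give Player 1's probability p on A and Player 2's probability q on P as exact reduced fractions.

(p,q) = (1/8, 4/7)

P1 indiff ⇒ q·0+(1-q)·4 = q·3+(1-q)·0 ⇒ q(-3) = (1-q)(-4) ⇒ q = 4/7
P2 indiff ⇒ p·7+(1-p)·6 = p·0+(1-p)·7 ⇒ p(7) = (1-p)(1) ⇒ p = 1/8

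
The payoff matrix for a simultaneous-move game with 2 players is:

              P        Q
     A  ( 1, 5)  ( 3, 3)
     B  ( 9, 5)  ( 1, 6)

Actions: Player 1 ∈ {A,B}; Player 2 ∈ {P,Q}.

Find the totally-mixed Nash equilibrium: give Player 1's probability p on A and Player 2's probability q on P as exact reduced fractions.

(p,q) = (1/3, 1/5)

P1 indiff ⇒ q·1+(1-q)·3 = q·9+(1-q)·1 ⇒ q(-8) = (1-q)(-2) ⇒ q = 1/5
P2 indiff ⇒ p·5+(1-p)·5 = p·3+(1-p)·6 ⇒ p(2) = (1-p)(1) ⇒ p = 1/3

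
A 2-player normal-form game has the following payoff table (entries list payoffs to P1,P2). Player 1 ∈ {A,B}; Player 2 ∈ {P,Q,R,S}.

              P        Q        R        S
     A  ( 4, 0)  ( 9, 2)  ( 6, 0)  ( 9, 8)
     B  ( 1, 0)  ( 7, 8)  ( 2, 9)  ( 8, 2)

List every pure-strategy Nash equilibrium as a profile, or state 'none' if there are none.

(A,P): not NE [P2→S gives 8>0]
(A,Q): not NE [P2→S gives 8>2]
(A,R): not NE [P2→S gives 8>0]
(A,S): NE
(B,P): not NE [P1→A gives 4>1; P2→R gives 9>0]
(B,Q): not NE [P1→A gives 9>7; P2→R gives 9>8]
(B,R): not NE [P1→A gives 6>2]
(B,S): not NE [P1→A gives 9>8; P2→R gives 9>2]

NE set: (A,S)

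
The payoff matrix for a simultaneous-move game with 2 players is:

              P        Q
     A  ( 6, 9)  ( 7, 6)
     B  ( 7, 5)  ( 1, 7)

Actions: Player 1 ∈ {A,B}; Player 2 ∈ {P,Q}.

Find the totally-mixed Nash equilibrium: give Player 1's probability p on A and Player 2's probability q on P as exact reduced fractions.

P1 indiff ⇒ q·6+(1-q)·7 = q·7+(1-q)·1 ⇒ q(-1) = (1-q)(-6) ⇒ q = 6/7
P2 indiff ⇒ p·9+(1-p)·5 = p·6+(1-p)·7 ⇒ p(3) = (1-p)(2) ⇒ p = 2/5

(p,q) = (2/5, 6/7)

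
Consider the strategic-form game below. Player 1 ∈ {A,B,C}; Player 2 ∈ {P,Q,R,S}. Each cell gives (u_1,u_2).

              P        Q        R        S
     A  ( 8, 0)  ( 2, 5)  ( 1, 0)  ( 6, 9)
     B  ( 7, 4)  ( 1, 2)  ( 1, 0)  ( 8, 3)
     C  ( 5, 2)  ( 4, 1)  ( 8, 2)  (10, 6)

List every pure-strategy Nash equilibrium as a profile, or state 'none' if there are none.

(A,P): not NE [P2→S gives 9>0]
(A,Q): not NE [P1→C gives 4>2; P2→S gives 9>5]
(A,R): not NE [P1→C gives 8>1; P2→S gives 9>0]
(A,S): not NE [P1→C gives 10>6]
(B,P): not NE [P1→A gives 8>7]
(B,Q): not NE [P1→C gives 4>1; P2→P gives 4>2]
(B,R): not NE [P1→C gives 8>1; P2→P gives 4>0]
(B,S): not NE [P1→C gives 10>8; P2→P gives 4>3]
(C,P): not NE [P1→A gives 8>5; P2→S gives 6>2]
(C,Q): not NE [P2→S gives 6>1]
(C,R): not NE [P2→S gives 6>2]
(C,S): NE

PSNE = {(C,S)}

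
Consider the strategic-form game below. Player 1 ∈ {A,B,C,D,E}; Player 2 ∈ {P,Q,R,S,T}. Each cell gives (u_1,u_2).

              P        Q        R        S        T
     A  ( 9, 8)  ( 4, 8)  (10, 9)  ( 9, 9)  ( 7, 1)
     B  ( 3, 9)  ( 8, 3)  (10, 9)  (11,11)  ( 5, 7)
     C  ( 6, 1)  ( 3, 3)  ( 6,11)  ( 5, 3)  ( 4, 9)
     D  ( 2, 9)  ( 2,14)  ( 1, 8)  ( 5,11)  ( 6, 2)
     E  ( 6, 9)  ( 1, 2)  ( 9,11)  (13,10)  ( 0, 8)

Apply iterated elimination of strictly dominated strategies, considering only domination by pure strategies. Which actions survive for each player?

P1 drop C (A beats it: P:9>6 Q:4>3 R:10>6 S:9>5 T:7>4)
P1 drop D (A beats it: P:9>2 Q:4>2 R:10>1 S:9>5 T:7>6)
P2 drop P (S beats it: A:9>8 B:11>9 E:10>9)
P2 drop Q (R beats it: A:9>8 B:9>3 E:11>2)
P2 drop T (R beats it: A:9>1 B:9>7 E:11>8)
P1→{A,B,E} P2→{R,S}

Remaining: P1:{A,B,E} P2:{R,S}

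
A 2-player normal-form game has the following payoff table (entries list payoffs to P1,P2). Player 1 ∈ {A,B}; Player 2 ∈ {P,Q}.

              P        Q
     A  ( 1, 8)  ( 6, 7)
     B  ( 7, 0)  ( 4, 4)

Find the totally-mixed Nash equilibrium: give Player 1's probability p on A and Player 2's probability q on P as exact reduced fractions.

P1 indiff ⇒ q·1+(1-q)·6 = q·7+(1-q)·4 ⇒ q(-6) = (1-q)(-2) ⇒ q = 1/4
P2 indiff ⇒ p·8+(1-p)·0 = p·7+(1-p)·4 ⇒ p(1) = (1-p)(4) ⇒ p = 4/5

p=4/5, q=1/4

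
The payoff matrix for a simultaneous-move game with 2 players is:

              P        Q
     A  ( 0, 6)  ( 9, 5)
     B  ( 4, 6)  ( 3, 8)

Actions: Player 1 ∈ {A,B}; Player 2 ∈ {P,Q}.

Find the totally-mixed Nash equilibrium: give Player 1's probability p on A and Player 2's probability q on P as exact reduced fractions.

P1 indiff ⇒ q·0+(1-q)·9 = q·4+(1-q)·3 ⇒ q(-4) = (1-q)(-6) ⇒ q = 3/5
P2 indiff ⇒ p·6+(1-p)·6 = p·5+(1-p)·8 ⇒ p(1) = (1-p)(2) ⇒ p = 2/3

P1 mixes 2/3 on A; P2 mixes 3/5 on P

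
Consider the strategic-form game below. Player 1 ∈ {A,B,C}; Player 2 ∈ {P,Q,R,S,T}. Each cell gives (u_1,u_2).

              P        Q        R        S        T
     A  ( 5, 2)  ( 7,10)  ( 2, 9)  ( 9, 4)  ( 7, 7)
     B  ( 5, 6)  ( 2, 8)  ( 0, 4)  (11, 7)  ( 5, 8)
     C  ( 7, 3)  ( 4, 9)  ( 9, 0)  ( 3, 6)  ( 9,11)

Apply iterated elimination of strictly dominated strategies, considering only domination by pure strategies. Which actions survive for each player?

Remaining: P1:{A,C} P2:{Q,T}

P2 drop P (Q beats it: A:10>2 B:8>6 C:9>3)
P2 drop R (Q beats it: A:10>9 B:8>4 C:9>0)
P2 drop S (Q beats it: A:10>4 B:8>7 C:9>6)
P1 drop B (A beats it: Q:7>2 T:7>5)
P1→{A,C} P2→{Q,T}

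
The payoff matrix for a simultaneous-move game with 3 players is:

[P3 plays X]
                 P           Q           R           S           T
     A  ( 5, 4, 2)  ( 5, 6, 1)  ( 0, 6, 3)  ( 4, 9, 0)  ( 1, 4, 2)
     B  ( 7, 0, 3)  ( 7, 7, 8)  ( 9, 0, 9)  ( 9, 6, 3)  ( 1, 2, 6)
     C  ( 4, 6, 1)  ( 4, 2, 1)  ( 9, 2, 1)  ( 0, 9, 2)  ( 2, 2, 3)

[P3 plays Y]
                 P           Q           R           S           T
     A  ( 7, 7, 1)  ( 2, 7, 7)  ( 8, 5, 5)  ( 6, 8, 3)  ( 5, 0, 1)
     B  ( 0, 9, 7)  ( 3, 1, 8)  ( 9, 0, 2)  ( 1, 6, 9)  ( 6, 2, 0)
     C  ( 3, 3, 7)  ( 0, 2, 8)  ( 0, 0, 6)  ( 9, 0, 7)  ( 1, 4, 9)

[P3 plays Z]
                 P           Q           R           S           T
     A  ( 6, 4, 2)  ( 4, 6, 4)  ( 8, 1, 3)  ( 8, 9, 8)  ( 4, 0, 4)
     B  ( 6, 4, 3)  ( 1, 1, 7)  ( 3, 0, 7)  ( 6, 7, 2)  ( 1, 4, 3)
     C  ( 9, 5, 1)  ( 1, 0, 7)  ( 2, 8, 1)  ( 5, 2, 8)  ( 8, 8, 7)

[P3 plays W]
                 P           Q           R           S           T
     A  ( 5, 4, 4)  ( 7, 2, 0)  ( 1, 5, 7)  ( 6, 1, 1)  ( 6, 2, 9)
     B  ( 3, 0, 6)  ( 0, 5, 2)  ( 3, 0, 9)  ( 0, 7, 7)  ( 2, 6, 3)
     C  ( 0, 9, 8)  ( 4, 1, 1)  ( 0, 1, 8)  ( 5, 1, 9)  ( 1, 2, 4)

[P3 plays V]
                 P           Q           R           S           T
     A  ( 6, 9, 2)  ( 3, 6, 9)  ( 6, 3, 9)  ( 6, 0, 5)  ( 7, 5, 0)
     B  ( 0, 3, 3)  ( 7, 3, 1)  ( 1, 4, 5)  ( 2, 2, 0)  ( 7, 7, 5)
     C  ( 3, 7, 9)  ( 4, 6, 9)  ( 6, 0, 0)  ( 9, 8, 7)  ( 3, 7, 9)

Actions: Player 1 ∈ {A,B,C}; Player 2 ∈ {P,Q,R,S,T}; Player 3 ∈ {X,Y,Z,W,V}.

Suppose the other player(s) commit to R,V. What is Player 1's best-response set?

u_1(A vs R,V) = 6
u_1(B vs R,V) = 1
u_1(C vs R,V) = 6
max payoff 6 at {A,C}

BR_1 = {A,C}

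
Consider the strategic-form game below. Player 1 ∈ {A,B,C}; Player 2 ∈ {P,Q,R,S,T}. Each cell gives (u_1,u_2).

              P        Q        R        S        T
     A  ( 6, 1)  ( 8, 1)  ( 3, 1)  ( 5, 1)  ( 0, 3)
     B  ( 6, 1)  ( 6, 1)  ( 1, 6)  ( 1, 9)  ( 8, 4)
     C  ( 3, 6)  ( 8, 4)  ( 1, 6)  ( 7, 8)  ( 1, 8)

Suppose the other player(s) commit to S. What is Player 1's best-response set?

argmax u_1 = {C}

u_1(A vs S) = 5
u_1(B vs S) = 1
u_1(C vs S) = 7
max payoff 7 at {C}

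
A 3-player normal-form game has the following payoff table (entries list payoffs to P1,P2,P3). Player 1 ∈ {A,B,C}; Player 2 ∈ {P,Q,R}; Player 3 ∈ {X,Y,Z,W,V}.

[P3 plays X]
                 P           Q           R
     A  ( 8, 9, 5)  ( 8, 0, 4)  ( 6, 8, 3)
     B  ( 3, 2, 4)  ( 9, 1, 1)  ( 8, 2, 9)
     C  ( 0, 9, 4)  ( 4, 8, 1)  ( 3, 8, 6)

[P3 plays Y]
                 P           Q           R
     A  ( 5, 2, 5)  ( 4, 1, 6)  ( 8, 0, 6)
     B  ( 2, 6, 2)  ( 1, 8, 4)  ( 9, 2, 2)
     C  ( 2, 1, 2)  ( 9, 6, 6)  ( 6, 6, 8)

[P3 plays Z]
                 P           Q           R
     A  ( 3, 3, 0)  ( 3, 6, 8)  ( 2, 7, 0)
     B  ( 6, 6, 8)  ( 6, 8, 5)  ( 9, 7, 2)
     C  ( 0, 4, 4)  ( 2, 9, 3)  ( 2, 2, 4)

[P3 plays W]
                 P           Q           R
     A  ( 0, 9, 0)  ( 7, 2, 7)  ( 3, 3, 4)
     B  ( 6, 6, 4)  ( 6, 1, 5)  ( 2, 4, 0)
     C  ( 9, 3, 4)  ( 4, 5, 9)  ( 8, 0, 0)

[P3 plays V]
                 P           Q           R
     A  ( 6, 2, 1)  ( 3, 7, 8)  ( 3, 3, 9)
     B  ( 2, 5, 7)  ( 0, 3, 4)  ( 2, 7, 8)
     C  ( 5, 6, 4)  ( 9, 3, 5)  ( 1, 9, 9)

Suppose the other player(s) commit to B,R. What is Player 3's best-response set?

u_3(X vs B,R) = 9
u_3(Y vs B,R) = 2
u_3(Z vs B,R) = 2
u_3(W vs B,R) = 0
u_3(V vs B,R) = 8
max payoff 9 at {X}

argmax u_3 = {X}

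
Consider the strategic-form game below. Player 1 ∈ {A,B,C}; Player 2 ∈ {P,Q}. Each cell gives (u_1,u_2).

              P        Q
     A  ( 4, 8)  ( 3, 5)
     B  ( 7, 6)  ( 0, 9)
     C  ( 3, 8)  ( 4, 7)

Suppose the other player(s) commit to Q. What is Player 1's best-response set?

BR_1 = {C}

u_1(A vs Q) = 3
u_1(B vs Q) = 0
u_1(C vs Q) = 4
max payoff 4 at {C}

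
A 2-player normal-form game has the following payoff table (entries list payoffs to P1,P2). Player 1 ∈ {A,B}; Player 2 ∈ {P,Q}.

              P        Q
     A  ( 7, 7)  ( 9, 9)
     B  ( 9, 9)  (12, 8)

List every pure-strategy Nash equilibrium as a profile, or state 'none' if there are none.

(A,P): not NE [P1→B gives 9>7; P2→Q gives 9>7]
(A,Q): not NE [P1→B gives 12>9]
(B,P): NE
(B,Q): not NE [P2→P gives 9>8]

NE set: (B,P)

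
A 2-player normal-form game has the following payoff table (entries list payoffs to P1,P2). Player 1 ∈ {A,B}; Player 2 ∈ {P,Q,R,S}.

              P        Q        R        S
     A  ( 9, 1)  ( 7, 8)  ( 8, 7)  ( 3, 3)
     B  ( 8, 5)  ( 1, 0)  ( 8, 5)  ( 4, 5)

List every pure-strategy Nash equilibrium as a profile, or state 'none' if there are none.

(A,P): not NE [P2→Q gives 8>1]
(A,Q): NE
(A,R): not NE [P2→Q gives 8>7]
(A,S): not NE [P1→B gives 4>3; P2→Q gives 8>3]
(B,P): not NE [P1→A gives 9>8]
(B,Q): not NE [P1→A gives 7>1; P2→S gives 5>0]
(B,R): NE
(B,S): NE

NE set: (A,Q), (B,R), (B,S)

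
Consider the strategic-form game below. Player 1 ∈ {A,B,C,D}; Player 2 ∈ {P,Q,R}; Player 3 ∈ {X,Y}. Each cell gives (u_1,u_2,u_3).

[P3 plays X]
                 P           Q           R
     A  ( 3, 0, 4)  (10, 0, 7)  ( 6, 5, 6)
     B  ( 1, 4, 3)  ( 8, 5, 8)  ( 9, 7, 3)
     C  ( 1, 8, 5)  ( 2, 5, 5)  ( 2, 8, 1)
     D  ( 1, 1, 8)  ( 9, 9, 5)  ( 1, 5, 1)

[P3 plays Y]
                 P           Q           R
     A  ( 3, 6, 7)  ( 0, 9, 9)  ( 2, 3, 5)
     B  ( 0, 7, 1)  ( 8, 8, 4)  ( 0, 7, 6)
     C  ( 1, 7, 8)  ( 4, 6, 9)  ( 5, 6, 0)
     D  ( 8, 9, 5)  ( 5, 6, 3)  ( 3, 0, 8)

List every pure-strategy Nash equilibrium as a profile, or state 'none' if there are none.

No pure NE.

(A,P,X): not NE [P2→R gives 5>0; P3→Y gives 7>4]
(A,P,Y): not NE [P1→D gives 8>3; P2→Q gives 9>6]
(A,Q,X): not NE [P2→R gives 5>0; P3→Y gives 9>7]
(A,Q,Y): not NE [P1→B gives 8>0]
(A,R,X): not NE [P1→B gives 9>6]
(A,R,Y): not NE [P1→C gives 5>2; P2→Q gives 9>3; P3→X gives 6>5]
(B,P,X): not NE [P1→A gives 3>1; P2→R gives 7>4]
(B,P,Y): not NE [P1→D gives 8>0; P2→Q gives 8>7; P3→X gives 3>1]
(B,Q,X): not NE [P1→A gives 10>8; P2→R gives 7>5]
(B,Q,Y): not NE [P3→X gives 8>4]
(B,R,X): not NE [P3→Y gives 6>3]
(B,R,Y): not NE [P1→C gives 5>0; P2→Q gives 8>7]
(C,P,X): not NE [P1→A gives 3>1; P3→Y gives 8>5]
(C,P,Y): not NE [P1→D gives 8>1]
(C,Q,X): not NE [P1→A gives 10>2; P2→R gives 8>5; P3→Y gives 9>5]
(C,Q,Y): not NE [P1→B gives 8>4; P2→P gives 7>6]
(C,R,X): not NE [P1→B gives 9>2]
(C,R,Y): not NE [P2→P gives 7>6; P3→X gives 1>0]
(D,P,X): not NE [P1→A gives 3>1; P2→Q gives 9>1]
(D,P,Y): not NE [P3→X gives 8>5]
(D,Q,X): not NE [P1→A gives 10>9]
(D,Q,Y): not NE [P1→B gives 8>5; P2→P gives 9>6; P3→X gives 5>3]
(D,R,X): not NE [P1→B gives 9>1; P2→Q gives 9>5; P3→Y gives 8>1]
(D,R,Y): not NE [P1→C gives 5>3; P2→P gives 9>0]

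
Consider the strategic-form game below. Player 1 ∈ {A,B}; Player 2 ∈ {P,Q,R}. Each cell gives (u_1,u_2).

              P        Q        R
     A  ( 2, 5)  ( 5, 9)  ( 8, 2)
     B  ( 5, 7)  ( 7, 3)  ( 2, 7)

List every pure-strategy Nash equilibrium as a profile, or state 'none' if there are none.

PSNE = {(B,P)}

(A,P): not NE [P1→B gives 5>2; P2→Q gives 9>5]
(A,Q): not NE [P1→B gives 7>5]
(A,R): not NE [P2→Q gives 9>2]
(B,P): NE
(B,Q): not NE [P2→R gives 7>3]
(B,R): not NE [P1→A gives 8>2]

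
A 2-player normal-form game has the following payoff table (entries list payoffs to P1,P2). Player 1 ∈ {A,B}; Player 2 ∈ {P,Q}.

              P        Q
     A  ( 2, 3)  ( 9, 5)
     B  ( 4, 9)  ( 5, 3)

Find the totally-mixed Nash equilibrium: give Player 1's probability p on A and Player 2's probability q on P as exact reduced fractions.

(p,q) = (3/4, 2/3)

P1 indiff ⇒ q·2+(1-q)·9 = q·4+(1-q)·5 ⇒ q(-2) = (1-q)(-4) ⇒ q = 2/3
P2 indiff ⇒ p·3+(1-p)·9 = p·5+(1-p)·3 ⇒ p(-2) = (1-p)(-6) ⇒ p = 3/4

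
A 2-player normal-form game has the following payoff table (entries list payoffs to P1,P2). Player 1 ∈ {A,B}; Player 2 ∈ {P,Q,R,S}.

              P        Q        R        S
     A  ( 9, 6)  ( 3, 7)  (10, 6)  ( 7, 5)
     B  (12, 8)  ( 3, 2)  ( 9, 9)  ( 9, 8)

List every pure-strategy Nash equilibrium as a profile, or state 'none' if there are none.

Nash profiles: (A,Q)

(A,P): not NE [P1→B gives 12>9; P2→Q gives 7>6]
(A,Q): NE
(A,R): not NE [P2→Q gives 7>6]
(A,S): not NE [P1→B gives 9>7; P2→Q gives 7>5]
(B,P): not NE [P2→R gives 9>8]
(B,Q): not NE [P2→R gives 9>2]
(B,R): not NE [P1→A gives 10>9]
(B,S): not NE [P2→R gives 9>8]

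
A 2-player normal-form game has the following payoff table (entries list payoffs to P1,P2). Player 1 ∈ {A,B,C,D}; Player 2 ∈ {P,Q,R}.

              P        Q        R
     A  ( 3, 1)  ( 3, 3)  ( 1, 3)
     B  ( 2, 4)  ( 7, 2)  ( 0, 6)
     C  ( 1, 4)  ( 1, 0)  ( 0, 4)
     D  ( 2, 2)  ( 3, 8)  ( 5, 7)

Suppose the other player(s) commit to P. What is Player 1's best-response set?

u_1(A vs P) = 3
u_1(B vs P) = 2
u_1(C vs P) = 1
u_1(D vs P) = 2
max payoff 3 at {A}

P1 best: {A}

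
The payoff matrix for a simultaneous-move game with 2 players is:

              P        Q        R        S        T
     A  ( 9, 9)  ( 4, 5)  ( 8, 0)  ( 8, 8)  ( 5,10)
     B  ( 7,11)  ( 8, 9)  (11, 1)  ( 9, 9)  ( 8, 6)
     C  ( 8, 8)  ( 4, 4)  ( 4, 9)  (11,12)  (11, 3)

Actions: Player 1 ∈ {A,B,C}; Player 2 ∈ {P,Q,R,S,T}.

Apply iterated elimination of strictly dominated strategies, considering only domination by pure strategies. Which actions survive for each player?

Survivors P1:{A,C} P2:{P,S,T}

P2 drop Q (P beats it: A:9>5 B:11>9 C:8>4)
P2 drop R (S beats it: A:8>0 B:9>1 C:12>9)
P1 drop B (C beats it: P:8>7 S:11>9 T:11>8)
P1→{A,C} P2→{P,S,T}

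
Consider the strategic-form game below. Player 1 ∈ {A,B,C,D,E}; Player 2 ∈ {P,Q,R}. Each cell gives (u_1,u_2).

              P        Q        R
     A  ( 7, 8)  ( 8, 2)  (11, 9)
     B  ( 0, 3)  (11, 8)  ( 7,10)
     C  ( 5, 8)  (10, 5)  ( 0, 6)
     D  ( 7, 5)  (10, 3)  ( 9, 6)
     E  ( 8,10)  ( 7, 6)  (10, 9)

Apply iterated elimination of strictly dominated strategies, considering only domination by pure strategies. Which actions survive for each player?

P2 drop Q (R beats it: A:9>2 B:10>8 C:6>5 D:6>3 E:9>6)
P1 drop B (A beats it: P:7>0 R:11>7)
P1 drop C (A beats it: P:7>5 R:11>0)
P1 drop D (E beats it: P:8>7 R:10>9)
P1→{A,E} P2→{P,R}

IESDS → P1:{A,E} P2:{P,R}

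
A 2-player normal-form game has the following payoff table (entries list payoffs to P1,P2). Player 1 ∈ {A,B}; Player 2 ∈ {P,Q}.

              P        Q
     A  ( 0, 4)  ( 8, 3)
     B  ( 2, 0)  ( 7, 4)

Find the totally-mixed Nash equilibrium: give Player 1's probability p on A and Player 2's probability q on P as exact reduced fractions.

P1 indiff ⇒ q·0+(1-q)·8 = q·2+(1-q)·7 ⇒ q(-2) = (1-q)(-1) ⇒ q = 1/3
P2 indiff ⇒ p·4+(1-p)·0 = p·3+(1-p)·4 ⇒ p(1) = (1-p)(4) ⇒ p = 4/5

p=4/5, q=1/3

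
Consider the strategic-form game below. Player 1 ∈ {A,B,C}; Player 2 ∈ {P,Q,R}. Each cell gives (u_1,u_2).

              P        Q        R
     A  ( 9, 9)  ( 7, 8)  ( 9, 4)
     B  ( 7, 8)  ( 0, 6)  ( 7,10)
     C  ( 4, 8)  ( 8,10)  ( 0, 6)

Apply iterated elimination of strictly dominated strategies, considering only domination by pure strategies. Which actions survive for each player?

Remaining: P1:{A,C} P2:{P,Q}

P1 drop B (A beats it: P:9>7 Q:7>0 R:9>7)
P2 drop R (P beats it: A:9>4 C:8>6)
P1→{A,C} P2→{P,Q}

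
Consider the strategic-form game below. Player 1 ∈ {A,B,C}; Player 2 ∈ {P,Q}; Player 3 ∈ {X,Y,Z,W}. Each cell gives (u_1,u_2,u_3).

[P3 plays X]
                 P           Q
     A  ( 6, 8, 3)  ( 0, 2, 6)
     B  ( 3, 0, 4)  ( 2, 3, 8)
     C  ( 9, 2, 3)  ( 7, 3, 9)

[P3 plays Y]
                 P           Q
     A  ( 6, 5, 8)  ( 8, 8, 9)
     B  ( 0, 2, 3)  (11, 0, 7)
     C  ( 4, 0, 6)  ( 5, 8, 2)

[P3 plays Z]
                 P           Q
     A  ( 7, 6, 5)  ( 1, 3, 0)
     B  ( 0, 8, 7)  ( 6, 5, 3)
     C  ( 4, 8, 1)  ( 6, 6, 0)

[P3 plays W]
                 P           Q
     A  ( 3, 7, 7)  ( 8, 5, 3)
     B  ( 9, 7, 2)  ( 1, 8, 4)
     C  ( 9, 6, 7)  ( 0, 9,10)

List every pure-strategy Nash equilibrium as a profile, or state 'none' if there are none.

No pure NE.

(A,P,X): not NE [P1→C gives 9>6; P3→Y gives 8>3]
(A,P,Y): not NE [P2→Q gives 8>5]
(A,P,Z): not NE [P3→Y gives 8>5]
(A,P,W): not NE [P1→C gives 9>3; P3→Y gives 8>7]
(A,Q,X): not NE [P1→C gives 7>0; P2→P gives 8>2; P3→Y gives 9>6]
(A,Q,Y): not NE [P1→B gives 11>8]
(A,Q,Z): not NE [P1→C gives 6>1; P2→P gives 6>3; P3→Y gives 9>0]
(A,Q,W): not NE [P2→P gives 7>5; P3→Y gives 9>3]
(B,P,X): not NE [P1→C gives 9>3; P2→Q gives 3>0; P3→Z gives 7>4]
(B,P,Y): not NE [P1→A gives 6>0; P3→Z gives 7>3]
(B,P,Z): not NE [P1→A gives 7>0]
(B,P,W): not NE [P2→Q gives 8>7; P3→Z gives 7>2]
(B,Q,X): not NE [P1→C gives 7>2]
(B,Q,Y): not NE [P2→P gives 2>0; P3→X gives 8>7]
(B,Q,Z): not NE [P2→P gives 8>5; P3→X gives 8>3]
(B,Q,W): not NE [P1→A gives 8>1; P3→X gives 8>4]
(C,P,X): not NE [P2→Q gives 3>2; P3→W gives 7>3]
(C,P,Y): not NE [P1→A gives 6>4; P2→Q gives 8>0; P3→W gives 7>6]
(C,P,Z): not NE [P1→A gives 7>4; P3→W gives 7>1]
(C,P,W): not NE [P2→Q gives 9>6]
(C,Q,X): not NE [P3→W gives 10>9]
(C,Q,Y): not NE [P1→B gives 11>5; P3→W gives 10>2]
(C,Q,Z): not NE [P2→P gives 8>6; P3→W gives 10>0]
(C,Q,W): not NE [P1→A gives 8>0]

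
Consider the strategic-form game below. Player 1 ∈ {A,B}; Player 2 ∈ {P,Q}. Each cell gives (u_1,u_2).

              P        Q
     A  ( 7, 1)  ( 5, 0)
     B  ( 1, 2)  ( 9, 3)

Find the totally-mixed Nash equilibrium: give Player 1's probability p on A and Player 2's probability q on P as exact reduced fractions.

(p,q) = (1/2, 2/5)

P1 indiff ⇒ q·7+(1-q)·5 = q·1+(1-q)·9 ⇒ q(6) = (1-q)(4) ⇒ q = 2/5
P2 indiff ⇒ p·1+(1-p)·2 = p·0+(1-p)·3 ⇒ p(1) = (1-p)(1) ⇒ p = 1/2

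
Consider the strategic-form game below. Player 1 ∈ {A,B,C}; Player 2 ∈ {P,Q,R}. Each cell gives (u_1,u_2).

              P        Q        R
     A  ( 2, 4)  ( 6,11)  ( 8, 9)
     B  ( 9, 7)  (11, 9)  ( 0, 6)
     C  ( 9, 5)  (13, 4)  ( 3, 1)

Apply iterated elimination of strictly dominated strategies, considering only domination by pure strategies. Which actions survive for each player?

P2 drop R (Q beats it: A:11>9 B:9>6 C:4>1)
P1 drop A (B beats it: P:9>2 Q:11>6)
P1→{B,C} P2→{P,Q}

Remaining: P1:{B,C} P2:{P,Q}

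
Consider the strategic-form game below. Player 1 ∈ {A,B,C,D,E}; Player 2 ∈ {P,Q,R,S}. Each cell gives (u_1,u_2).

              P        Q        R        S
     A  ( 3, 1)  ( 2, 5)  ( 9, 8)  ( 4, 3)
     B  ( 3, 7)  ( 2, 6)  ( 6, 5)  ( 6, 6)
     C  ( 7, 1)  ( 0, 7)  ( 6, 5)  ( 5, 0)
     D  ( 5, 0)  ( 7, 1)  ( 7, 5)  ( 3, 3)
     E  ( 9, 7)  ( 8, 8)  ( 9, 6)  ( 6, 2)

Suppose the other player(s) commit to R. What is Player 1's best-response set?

P1 best: {A,E}

u_1(A vs R) = 9
u_1(B vs R) = 6
u_1(C vs R) = 6
u_1(D vs R) = 7
u_1(E vs R) = 9
max payoff 9 at {A,E}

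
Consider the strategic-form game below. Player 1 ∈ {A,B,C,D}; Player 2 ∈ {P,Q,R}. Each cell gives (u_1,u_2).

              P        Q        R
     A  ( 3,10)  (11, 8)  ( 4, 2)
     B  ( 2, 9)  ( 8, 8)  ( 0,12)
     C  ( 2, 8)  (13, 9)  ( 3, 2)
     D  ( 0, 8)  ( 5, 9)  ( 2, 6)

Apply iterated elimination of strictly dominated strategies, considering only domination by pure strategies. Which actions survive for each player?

IESDS → P1:{A,C} P2:{P,Q}

P1 drop B (A beats it: P:3>2 Q:11>8 R:4>0)
P1 drop D (A beats it: P:3>0 Q:11>5 R:4>2)
P2 drop R (P beats it: A:10>2 C:8>2)
P1→{A,C} P2→{P,Q}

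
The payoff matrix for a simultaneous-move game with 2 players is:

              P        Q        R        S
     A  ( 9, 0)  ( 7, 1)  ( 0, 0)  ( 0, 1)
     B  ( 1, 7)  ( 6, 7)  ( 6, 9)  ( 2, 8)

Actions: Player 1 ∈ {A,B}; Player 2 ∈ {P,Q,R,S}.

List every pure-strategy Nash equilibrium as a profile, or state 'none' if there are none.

(A,P): not NE [P2→S gives 1>0]
(A,Q): NE
(A,R): not NE [P1→B gives 6>0; P2→S gives 1>0]
(A,S): not NE [P1→B gives 2>0]
(B,P): not NE [P1→A gives 9>1; P2→R gives 9>7]
(B,Q): not NE [P1→A gives 7>6; P2→R gives 9>7]
(B,R): NE
(B,S): not NE [P2→R gives 9>8]

NE set: (A,Q), (B,R)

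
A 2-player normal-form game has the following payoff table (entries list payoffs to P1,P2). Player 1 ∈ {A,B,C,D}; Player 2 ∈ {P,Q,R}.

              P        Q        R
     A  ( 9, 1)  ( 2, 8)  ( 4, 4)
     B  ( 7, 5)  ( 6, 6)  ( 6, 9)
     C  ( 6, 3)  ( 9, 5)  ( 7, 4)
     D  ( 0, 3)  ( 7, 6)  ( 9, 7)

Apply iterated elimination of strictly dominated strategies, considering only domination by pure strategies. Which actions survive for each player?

P2 drop P (Q beats it: A:8>1 B:6>5 C:5>3 D:6>3)
P1 drop A (B beats it: Q:6>2 R:6>4)
P1 drop B (C beats it: Q:9>6 R:7>6)
P1→{C,D} P2→{Q,R}

IESDS → P1:{C,D} P2:{Q,R}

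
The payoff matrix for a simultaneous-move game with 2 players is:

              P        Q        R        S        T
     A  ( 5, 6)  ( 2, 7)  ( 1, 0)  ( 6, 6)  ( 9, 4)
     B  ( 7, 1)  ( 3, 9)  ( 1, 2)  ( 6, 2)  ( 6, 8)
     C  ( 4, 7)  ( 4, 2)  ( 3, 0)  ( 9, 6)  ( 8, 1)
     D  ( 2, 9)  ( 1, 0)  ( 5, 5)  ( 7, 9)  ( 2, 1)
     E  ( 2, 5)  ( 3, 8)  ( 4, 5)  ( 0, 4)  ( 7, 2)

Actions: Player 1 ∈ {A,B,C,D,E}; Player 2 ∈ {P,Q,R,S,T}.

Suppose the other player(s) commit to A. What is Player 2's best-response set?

u_2(P vs A) = 6
u_2(Q vs A) = 7
u_2(R vs A) = 0
u_2(S vs A) = 6
u_2(T vs A) = 4
max payoff 7 at {Q}

argmax u_2 = {Q}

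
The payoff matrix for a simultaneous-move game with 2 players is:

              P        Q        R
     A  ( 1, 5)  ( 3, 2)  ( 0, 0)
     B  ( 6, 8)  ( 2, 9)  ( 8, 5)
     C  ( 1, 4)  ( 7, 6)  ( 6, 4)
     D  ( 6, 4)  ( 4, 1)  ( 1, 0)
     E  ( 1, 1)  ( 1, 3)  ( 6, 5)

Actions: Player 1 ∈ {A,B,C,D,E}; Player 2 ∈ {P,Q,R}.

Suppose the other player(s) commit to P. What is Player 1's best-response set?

BR_1 = {B,D}

u_1(A vs P) = 1
u_1(B vs P) = 6
u_1(C vs P) = 1
u_1(D vs P) = 6
u_1(E vs P) = 1
max payoff 6 at {B,D}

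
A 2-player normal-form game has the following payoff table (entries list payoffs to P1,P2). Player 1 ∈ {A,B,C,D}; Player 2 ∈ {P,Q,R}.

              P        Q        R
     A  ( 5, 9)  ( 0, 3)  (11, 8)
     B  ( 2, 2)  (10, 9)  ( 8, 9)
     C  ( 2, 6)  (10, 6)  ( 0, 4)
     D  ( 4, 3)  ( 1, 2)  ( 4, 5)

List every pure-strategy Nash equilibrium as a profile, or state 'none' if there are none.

PSNE = {(A,P), (B,Q), (C,Q)}

(A,P): NE
(A,Q): not NE [P1→C gives 10>0; P2→P gives 9>3]
(A,R): not NE [P2→P gives 9>8]
(B,P): not NE [P1→A gives 5>2; P2→R gives 9>2]
(B,Q): NE
(B,R): not NE [P1→A gives 11>8]
(C,P): not NE [P1→A gives 5>2]
(C,Q): NE
(C,R): not NE [P1→A gives 11>0; P2→Q gives 6>4]
(D,P): not NE [P1→A gives 5>4; P2→R gives 5>3]
(D,Q): not NE [P1→C gives 10>1; P2→R gives 5>2]
(D,R): not NE [P1→A gives 11>4]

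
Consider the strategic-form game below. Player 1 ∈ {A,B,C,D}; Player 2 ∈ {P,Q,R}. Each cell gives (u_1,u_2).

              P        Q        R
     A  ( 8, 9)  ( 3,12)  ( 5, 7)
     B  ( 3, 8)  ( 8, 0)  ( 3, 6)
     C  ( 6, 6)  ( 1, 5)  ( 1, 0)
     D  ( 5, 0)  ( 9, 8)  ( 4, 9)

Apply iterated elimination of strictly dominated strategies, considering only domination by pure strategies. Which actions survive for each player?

P1 drop B (D beats it: P:5>3 Q:9>8 R:4>3)
P1 drop C (A beats it: P:8>6 Q:3>1 R:5>1)
P2 drop P (Q beats it: A:12>9 D:8>0)
P1→{A,D} P2→{Q,R}

IESDS → P1:{A,D} P2:{Q,R}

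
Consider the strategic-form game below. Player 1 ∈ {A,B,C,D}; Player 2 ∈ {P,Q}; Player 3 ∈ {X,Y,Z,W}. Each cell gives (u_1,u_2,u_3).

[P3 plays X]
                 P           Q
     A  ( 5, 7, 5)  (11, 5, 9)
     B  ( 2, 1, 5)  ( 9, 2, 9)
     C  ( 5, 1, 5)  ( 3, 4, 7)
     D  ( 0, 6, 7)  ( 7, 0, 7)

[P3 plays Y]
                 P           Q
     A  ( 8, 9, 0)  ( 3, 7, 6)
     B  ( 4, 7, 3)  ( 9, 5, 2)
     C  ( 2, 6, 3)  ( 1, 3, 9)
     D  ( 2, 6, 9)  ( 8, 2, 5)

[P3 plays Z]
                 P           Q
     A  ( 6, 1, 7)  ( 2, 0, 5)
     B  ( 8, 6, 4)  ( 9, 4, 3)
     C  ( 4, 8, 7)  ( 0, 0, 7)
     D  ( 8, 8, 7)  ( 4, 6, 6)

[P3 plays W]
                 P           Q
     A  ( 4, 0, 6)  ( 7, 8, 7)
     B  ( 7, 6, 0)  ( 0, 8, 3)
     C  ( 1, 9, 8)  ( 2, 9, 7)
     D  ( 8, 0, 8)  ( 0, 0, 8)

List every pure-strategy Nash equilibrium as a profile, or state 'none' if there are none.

Equilibria: none

(A,P,X): not NE [P3→Z gives 7>5]
(A,P,Y): not NE [P3→Z gives 7>0]
(A,P,Z): not NE [P1→D gives 8>6]
(A,P,W): not NE [P1→D gives 8>4; P2→Q gives 8>0; P3→Z gives 7>6]
(A,Q,X): not NE [P2→P gives 7>5]
(A,Q,Y): not NE [P1→B gives 9>3; P2→P gives 9>7; P3→X gives 9>6]
(A,Q,Z): not NE [P1→B gives 9>2; P2→P gives 1>0; P3→X gives 9>5]
(A,Q,W): not NE [P3→X gives 9>7]
(B,P,X): not NE [P1→C gives 5>2; P2→Q gives 2>1]
(B,P,Y): not NE [P1→A gives 8>4; P3→X gives 5>3]
(B,P,Z): not NE [P3→X gives 5>4]
(B,P,W): not NE [P1→D gives 8>7; P2→Q gives 8>6; P3→X gives 5>0]
(B,Q,X): not NE [P1→A gives 11>9]
(B,Q,Y): not NE [P2→P gives 7>5; P3→X gives 9>2]
(B,Q,Z): not NE [P2→P gives 6>4; P3→X gives 9>3]
(B,Q,W): not NE [P1→A gives 7>0; P3→X gives 9>3]
(C,P,X): not NE [P2→Q gives 4>1; P3→W gives 8>5]
(C,P,Y): not NE [P1→A gives 8>2; P3→W gives 8>3]
(C,P,Z): not NE [P1→D gives 8>4; P3→W gives 8>7]
(C,P,W): not NE [P1→D gives 8>1]
(C,Q,X): not NE [P1→A gives 11>3; P3→Y gives 9>7]
(C,Q,Y): not NE [P1→B gives 9>1; P2→P gives 6>3]
(C,Q,Z): not NE [P1→B gives 9>0; P2→P gives 8>0; P3→Y gives 9>7]
(C,Q,W): not NE [P1→A gives 7>2; P3→Y gives 9>7]
(D,P,X): not NE [P1→C gives 5>0; P3→Y gives 9>7]
(D,P,Y): not NE [P1→A gives 8>2]
(D,P,Z): not NE [P3→Y gives 9>7]
(D,P,W): not NE [P3→Y gives 9>8]
(D,Q,X): not NE [P1→A gives 11>7; P2→P gives 6>0; P3→W gives 8>7]
(D,Q,Y): not NE [P1→B gives 9>8; P2→P gives 6>2; P3→W gives 8>5]
(D,Q,Z): not NE [P1→B gives 9>4; P2→P gives 8>6; P3→W gives 8>6]
(D,Q,W): not NE [P1→A gives 7>0]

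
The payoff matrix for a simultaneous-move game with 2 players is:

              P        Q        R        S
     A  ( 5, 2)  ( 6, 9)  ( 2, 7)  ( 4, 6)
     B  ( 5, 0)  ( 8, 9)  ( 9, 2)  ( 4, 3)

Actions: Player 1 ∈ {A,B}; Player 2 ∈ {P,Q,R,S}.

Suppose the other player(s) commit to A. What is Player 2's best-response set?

BR_2 = {Q}

u_2(P vs A) = 2
u_2(Q vs A) = 9
u_2(R vs A) = 7
u_2(S vs A) = 6
max payoff 9 at {Q}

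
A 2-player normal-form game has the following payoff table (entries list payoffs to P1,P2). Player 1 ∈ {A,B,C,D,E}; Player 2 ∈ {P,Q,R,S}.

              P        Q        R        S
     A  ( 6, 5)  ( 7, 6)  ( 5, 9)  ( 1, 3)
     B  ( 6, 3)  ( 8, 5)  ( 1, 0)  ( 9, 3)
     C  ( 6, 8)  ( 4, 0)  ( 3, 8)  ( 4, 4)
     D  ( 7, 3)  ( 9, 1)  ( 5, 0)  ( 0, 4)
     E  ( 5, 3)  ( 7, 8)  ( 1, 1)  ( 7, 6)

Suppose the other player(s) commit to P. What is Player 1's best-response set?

argmax u_1 = {D}

u_1(A vs P) = 6
u_1(B vs P) = 6
u_1(C vs P) = 6
u_1(D vs P) = 7
u_1(E vs P) = 5
max payoff 7 at {D}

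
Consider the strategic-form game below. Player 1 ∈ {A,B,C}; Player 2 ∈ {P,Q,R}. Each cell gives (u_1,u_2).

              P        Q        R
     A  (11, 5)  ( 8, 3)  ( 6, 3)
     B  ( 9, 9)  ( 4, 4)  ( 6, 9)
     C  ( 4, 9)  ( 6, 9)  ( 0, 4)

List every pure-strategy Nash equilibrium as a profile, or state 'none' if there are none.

(A,P): NE
(A,Q): not NE [P2→P gives 5>3]
(A,R): not NE [P2→P gives 5>3]
(B,P): not NE [P1→A gives 11>9]
(B,Q): not NE [P1→A gives 8>4; P2→R gives 9>4]
(B,R): NE
(C,P): not NE [P1→A gives 11>4]
(C,Q): not NE [P1→A gives 8>6]
(C,R): not NE [P1→B gives 6>0; P2→Q gives 9>4]

PSNE = {(A,P), (B,R)}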